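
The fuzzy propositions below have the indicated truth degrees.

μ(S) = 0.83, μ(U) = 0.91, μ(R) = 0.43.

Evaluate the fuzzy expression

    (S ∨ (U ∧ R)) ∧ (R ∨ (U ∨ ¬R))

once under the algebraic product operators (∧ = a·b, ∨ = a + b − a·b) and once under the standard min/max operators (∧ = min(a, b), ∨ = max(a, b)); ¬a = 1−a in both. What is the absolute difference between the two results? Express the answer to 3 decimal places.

Under algebraic product:
  U ∧ R = a·b on (0.9100, 0.4300) = 0.3913
  S ∨ (U ∧ R) = a + b − a·b on (0.8300, 0.3913) = 0.8965
  ¬R = 1 − 0.4300 = 0.5700
  U ∨ ¬R = a + b − a·b on (0.9100, 0.5700) = 0.9613
  R ∨ (U ∨ ¬R) = a + b − a·b on (0.4300, 0.9613) = 0.9779
  (S ∨ (U ∧ R)) ∧ (R ∨ (U ∨ ¬R)) = a·b on (0.8965, 0.9779) = 0.8767
  → value = 0.8767
Under standard min/max:
  U ∧ R = min(a, b) on (0.91, 0.43) = 0.43
  S ∨ (U ∧ R) = max(a, b) on (0.83, 0.43) = 0.83
  ¬R = 1 − 0.43 = 0.57
  U ∨ ¬R = max(a, b) on (0.91, 0.57) = 0.91
  R ∨ (U ∨ ¬R) = max(a, b) on (0.43, 0.91) = 0.91
  (S ∨ (U ∧ R)) ∧ (R ∨ (U ∨ ¬R)) = min(a, b) on (0.83, 0.91) = 0.83
  → value = 0.8300
|0.8767 − 0.8300| = 0.047

0.047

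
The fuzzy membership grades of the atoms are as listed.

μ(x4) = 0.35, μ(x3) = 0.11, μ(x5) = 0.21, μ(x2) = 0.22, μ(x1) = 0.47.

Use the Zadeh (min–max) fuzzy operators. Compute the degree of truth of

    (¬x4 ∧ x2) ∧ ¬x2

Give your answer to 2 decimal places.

0.22

¬x4 = 1 − 0.35 = 0.65
¬x4 ∧ x2 = min(a, b) on (0.65, 0.22) = 0.22
¬x2 = 1 − 0.22 = 0.78
(¬x4 ∧ x2) ∧ ¬x2 = min(a, b) on (0.22, 0.78) = 0.22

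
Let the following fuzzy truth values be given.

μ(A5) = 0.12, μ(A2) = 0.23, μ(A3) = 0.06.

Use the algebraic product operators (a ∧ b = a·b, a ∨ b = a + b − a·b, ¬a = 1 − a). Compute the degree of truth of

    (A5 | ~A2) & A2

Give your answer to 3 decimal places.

0.183

~A2 = 1 − 0.2300 = 0.7700
A5 | ~A2 = a + b − a·b on (0.1200, 0.7700) = 0.7976
(A5 | ~A2) & A2 = a·b on (0.7976, 0.2300) = 0.1834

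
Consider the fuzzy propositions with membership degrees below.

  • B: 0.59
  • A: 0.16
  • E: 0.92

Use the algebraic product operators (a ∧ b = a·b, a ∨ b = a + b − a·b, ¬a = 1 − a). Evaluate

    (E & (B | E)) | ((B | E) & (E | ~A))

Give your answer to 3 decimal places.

0.995

B | E = a + b − a·b on (0.5900, 0.9200) = 0.9672
E & (B | E) = a·b on (0.9200, 0.9672) = 0.8898
B | E = a + b − a·b on (0.5900, 0.9200) = 0.9672
~A = 1 − 0.1600 = 0.8400
E | ~A = a + b − a·b on (0.9200, 0.8400) = 0.9872
(B | E) & (E | ~A) = a·b on (0.9672, 0.9872) = 0.9548
(E & (B | E)) | ((B | E) & (E | ~A)) = a + b − a·b on (0.8898, 0.9548) = 0.9950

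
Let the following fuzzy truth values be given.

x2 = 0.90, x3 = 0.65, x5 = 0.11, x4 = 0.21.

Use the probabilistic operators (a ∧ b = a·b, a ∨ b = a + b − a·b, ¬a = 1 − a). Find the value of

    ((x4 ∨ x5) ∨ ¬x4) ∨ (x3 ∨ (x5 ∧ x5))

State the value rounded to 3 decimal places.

x4 ∨ x5 = a + b − a·b on (0.2100, 0.1100) = 0.2969
¬x4 = 1 − 0.2100 = 0.7900
(x4 ∨ x5) ∨ ¬x4 = a + b − a·b on (0.2969, 0.7900) = 0.8523
x5 ∧ x5 = a·b on (0.1100, 0.1100) = 0.0121
x3 ∨ (x5 ∧ x5) = a + b − a·b on (0.6500, 0.0121) = 0.6542
((x4 ∨ x5) ∨ ¬x4) ∨ (x3 ∨ (x5 ∧ x5)) = a + b − a·b on (0.8523, 0.6542) = 0.9489

0.949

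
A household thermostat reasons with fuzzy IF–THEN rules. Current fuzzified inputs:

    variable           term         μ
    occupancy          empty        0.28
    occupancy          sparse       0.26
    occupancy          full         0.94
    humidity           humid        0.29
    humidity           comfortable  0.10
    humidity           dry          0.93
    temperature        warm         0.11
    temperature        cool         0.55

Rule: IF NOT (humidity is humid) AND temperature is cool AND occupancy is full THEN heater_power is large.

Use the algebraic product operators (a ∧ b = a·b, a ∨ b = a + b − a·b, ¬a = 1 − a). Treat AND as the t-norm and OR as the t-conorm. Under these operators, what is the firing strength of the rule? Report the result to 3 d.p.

0.367

firing strength: ¬humid=1−0.29=0.71, cool=0.55, full=0.94; AND[a·b] → w = 0.3671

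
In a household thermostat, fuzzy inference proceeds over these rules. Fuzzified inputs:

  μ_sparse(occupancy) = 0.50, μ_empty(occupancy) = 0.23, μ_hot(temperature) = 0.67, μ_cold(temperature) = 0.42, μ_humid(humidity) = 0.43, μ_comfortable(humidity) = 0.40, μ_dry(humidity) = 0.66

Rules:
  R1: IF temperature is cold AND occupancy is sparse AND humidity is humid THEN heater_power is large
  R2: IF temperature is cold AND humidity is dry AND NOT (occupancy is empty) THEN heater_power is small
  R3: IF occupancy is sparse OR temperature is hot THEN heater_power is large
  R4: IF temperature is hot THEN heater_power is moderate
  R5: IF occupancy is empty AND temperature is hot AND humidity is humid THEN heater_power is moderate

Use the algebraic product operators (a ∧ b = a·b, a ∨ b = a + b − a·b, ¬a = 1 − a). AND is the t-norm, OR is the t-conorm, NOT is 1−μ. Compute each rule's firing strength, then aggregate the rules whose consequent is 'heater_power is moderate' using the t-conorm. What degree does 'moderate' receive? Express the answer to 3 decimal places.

0.692

R1: cold=0.42, sparse=0.50, humid=0.43; AND[a·b] → w = 0.0903
R2: cold=0.42, dry=0.66, ¬empty=1−0.23=0.77; AND[a·b] → w = 0.2134
R3: sparse=0.50, hot=0.67; OR[a + b − a·b] → w = 0.8350
R4: hot=0.67 → w = 0.6700
R5: empty=0.23, hot=0.67, humid=0.43; AND[a·b] → w = 0.0663
Rules with consequent 'moderate': {R4, R5} → strengths 0.6700, 0.0663
Aggregate via t-conorm [a + b − a·b]: 0.6919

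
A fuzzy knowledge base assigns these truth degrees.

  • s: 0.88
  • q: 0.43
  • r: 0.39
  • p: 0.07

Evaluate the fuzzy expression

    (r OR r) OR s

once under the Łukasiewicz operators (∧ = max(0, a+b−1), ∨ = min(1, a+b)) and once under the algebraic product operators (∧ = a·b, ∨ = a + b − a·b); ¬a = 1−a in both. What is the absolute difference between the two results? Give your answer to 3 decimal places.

Under Łukasiewicz:
  r OR r = min(1, a+b) on (0.39, 0.39) = 0.78
  (r OR r) OR s = min(1, a+b) on (0.78, 0.88) = 1.00
  → value = 1.0000
Under algebraic product:
  r OR r = a + b − a·b on (0.3900, 0.3900) = 0.6279
  (r OR r) OR s = a + b − a·b on (0.6279, 0.8800) = 0.9553
  → value = 0.9553
|1.0000 − 0.9553| = 0.045

0.045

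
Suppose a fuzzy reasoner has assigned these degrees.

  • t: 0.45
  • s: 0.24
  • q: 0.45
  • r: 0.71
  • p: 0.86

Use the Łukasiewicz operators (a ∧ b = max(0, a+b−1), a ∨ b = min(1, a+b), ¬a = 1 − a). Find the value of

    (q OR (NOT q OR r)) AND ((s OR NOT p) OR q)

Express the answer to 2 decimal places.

0.83

NOT q = 1 − 0.45 = 0.55
NOT q OR r = min(1, a+b) on (0.55, 0.71) = 1.00
q OR (NOT q OR r) = min(1, a+b) on (0.45, 1.00) = 1.00
NOT p = 1 − 0.86 = 0.14
s OR NOT p = min(1, a+b) on (0.24, 0.14) = 0.38
(s OR NOT p) OR q = min(1, a+b) on (0.38, 0.45) = 0.83
(q OR (NOT q OR r)) AND ((s OR NOT p) OR q) = max(0, a+b−1) on (1.00, 0.83) = 0.83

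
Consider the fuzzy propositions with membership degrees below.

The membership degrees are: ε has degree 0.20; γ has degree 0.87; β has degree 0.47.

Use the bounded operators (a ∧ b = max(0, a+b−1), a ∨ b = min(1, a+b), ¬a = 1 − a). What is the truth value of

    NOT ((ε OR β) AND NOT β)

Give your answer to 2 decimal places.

0.80

ε OR β = min(1, a+b) on (0.20, 0.47) = 0.67
NOT β = 1 − 0.47 = 0.53
(ε OR β) AND NOT β = max(0, a+b−1) on (0.67, 0.53) = 0.20
NOT ((ε OR β) AND NOT β) = 1 − 0.20 = 0.80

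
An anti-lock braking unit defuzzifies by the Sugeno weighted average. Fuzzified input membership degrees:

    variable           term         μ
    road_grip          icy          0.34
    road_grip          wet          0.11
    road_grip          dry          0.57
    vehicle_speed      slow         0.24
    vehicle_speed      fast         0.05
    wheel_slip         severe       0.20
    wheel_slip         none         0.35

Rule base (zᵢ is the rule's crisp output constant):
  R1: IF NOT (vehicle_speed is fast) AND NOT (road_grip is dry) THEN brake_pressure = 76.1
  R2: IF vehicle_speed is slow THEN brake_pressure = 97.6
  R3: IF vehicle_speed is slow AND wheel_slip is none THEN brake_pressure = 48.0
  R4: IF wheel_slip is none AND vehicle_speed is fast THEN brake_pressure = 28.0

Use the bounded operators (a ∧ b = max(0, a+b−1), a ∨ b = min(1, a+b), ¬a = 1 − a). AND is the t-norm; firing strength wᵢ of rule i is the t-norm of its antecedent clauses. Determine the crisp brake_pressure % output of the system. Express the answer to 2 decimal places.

R1 (z=76.1): ¬fast=1−0.05=0.95, ¬dry=1−0.57=0.43; AND[max(0, a+b−1)] → w = 0.38
R2 (z=97.6): slow=0.24 → w = 0.24
R3 (z=48.0): slow=0.24, none=0.35; AND[max(0, a+b−1)] → w = 0.00
R4 (z=28.0): none=0.35, fast=0.05; AND[max(0, a+b−1)] → w = 0.00
Weighted average = (0.38·76.1 + 0.24·97.6 + 0.00·48.0 + 0.00·28.0) / (0.38 + 0.24 + 0.00 + 0.00)
  = 52.3420 / 0.6200 = 84.42

84.42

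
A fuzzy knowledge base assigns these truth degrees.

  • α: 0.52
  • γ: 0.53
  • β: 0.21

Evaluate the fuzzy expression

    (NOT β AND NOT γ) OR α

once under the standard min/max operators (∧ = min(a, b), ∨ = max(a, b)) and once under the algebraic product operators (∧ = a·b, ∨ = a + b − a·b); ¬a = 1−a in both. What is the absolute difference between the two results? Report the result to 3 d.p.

Under standard min/max:
  NOT β = 1 − 0.21 = 0.79
  NOT γ = 1 − 0.53 = 0.47
  NOT β AND NOT γ = min(a, b) on (0.79, 0.47) = 0.47
  (NOT β AND NOT γ) OR α = max(a, b) on (0.47, 0.52) = 0.52
  → value = 0.5200
Under algebraic product:
  NOT β = 1 − 0.2100 = 0.7900
  NOT γ = 1 − 0.5300 = 0.4700
  NOT β AND NOT γ = a·b on (0.7900, 0.4700) = 0.3713
  (NOT β AND NOT γ) OR α = a + b − a·b on (0.3713, 0.5200) = 0.6982
  → value = 0.6982
|0.5200 − 0.6982| = 0.178

0.178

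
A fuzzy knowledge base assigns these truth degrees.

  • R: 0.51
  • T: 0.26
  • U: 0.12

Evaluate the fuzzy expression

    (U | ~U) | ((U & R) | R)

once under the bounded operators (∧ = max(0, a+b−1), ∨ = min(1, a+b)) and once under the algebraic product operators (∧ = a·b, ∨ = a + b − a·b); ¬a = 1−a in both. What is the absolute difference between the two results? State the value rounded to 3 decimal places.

0.049

Under bounded:
  ~U = 1 − 0.12 = 0.88
  U | ~U = min(1, a+b) on (0.12, 0.88) = 1.00
  U & R = max(0, a+b−1) on (0.12, 0.51) = 0.00
  (U & R) | R = min(1, a+b) on (0.00, 0.51) = 0.51
  (U | ~U) | ((U & R) | R) = min(1, a+b) on (1.00, 0.51) = 1.00
  → value = 1.0000
Under algebraic product:
  ~U = 1 − 0.1200 = 0.8800
  U | ~U = a + b − a·b on (0.1200, 0.8800) = 0.8944
  U & R = a·b on (0.1200, 0.5100) = 0.0612
  (U & R) | R = a + b − a·b on (0.0612, 0.5100) = 0.5400
  (U | ~U) | ((U & R) | R) = a + b − a·b on (0.8944, 0.5400) = 0.9514
  → value = 0.9514
|1.0000 − 0.9514| = 0.049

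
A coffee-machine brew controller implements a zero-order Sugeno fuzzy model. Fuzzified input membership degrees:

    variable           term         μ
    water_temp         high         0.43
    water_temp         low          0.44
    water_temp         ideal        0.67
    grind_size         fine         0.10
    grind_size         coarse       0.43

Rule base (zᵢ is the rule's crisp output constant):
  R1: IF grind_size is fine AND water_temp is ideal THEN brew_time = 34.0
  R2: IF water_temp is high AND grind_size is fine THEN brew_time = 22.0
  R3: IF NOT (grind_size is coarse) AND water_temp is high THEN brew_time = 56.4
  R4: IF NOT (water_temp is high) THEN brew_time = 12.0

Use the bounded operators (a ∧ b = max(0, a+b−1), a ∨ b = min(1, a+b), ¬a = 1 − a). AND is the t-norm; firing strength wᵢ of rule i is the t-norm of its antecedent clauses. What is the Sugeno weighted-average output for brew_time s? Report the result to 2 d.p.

R1 (z=34.0): fine=0.10, ideal=0.67; AND[max(0, a+b−1)] → w = 0.00
R2 (z=22.0): high=0.43, fine=0.10; AND[max(0, a+b−1)] → w = 0.00
R3 (z=56.4): ¬coarse=1−0.43=0.57, high=0.43; AND[max(0, a+b−1)] → w = 0.00
R4 (z=12.0): ¬high=1−0.43=0.57 → w = 0.57
Weighted average = (0.00·34.0 + 0.00·22.0 + 0.00·56.4 + 0.57·12.0) / (0.00 + 0.00 + 0.00 + 0.57)
  = 6.8400 / 0.5700 = 12.00

12.00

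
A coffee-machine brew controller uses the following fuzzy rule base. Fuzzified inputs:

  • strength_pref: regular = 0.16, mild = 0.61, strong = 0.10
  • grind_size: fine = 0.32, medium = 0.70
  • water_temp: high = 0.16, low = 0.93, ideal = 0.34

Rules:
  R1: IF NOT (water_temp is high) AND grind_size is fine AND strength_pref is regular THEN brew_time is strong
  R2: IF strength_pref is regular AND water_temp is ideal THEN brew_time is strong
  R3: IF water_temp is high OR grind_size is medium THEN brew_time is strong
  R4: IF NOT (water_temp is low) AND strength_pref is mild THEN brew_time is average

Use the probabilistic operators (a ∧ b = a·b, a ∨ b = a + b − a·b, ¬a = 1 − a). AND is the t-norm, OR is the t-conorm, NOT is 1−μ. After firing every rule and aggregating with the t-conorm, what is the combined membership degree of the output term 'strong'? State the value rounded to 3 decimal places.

R1: ¬high=1−0.16=0.84, fine=0.32, regular=0.16; AND[a·b] → w = 0.0430
R2: regular=0.16, ideal=0.34; AND[a·b] → w = 0.0544
R3: high=0.16, medium=0.70; OR[a + b − a·b] → w = 0.7480
R4: ¬low=1−0.93=0.07, mild=0.61; AND[a·b] → w = 0.0427
Rules with consequent 'strong': {R1, R2, R3} → strengths 0.0430, 0.0544, 0.7480
Aggregate via t-conorm [a + b − a·b]: 0.7720

0.772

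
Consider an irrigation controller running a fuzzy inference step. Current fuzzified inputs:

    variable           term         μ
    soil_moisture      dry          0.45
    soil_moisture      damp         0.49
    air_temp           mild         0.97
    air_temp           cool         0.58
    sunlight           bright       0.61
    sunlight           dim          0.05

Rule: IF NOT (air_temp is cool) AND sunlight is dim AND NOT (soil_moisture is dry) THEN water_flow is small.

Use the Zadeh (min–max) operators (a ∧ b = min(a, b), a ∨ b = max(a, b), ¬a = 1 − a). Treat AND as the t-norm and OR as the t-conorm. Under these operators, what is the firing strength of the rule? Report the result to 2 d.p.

0.05

firing strength: ¬cool=1−0.58=0.42, dim=0.05, ¬dry=1−0.45=0.55; AND[min(a, b)] → w = 0.05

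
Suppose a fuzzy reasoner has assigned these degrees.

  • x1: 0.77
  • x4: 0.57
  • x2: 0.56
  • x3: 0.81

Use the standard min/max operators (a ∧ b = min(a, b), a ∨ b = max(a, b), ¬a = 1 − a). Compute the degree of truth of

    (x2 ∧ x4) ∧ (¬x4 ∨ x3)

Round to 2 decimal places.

0.56

x2 ∧ x4 = min(a, b) on (0.56, 0.57) = 0.56
¬x4 = 1 − 0.57 = 0.43
¬x4 ∨ x3 = max(a, b) on (0.43, 0.81) = 0.81
(x2 ∧ x4) ∧ (¬x4 ∨ x3) = min(a, b) on (0.56, 0.81) = 0.56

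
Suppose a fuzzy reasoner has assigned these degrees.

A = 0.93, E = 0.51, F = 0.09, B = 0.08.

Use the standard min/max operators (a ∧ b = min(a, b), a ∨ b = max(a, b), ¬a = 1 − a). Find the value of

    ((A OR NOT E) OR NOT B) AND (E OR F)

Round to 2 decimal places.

0.51

NOT E = 1 − 0.51 = 0.49
A OR NOT E = max(a, b) on (0.93, 0.49) = 0.93
NOT B = 1 − 0.08 = 0.92
(A OR NOT E) OR NOT B = max(a, b) on (0.93, 0.92) = 0.93
E OR F = max(a, b) on (0.51, 0.09) = 0.51
((A OR NOT E) OR NOT B) AND (E OR F) = min(a, b) on (0.93, 0.51) = 0.51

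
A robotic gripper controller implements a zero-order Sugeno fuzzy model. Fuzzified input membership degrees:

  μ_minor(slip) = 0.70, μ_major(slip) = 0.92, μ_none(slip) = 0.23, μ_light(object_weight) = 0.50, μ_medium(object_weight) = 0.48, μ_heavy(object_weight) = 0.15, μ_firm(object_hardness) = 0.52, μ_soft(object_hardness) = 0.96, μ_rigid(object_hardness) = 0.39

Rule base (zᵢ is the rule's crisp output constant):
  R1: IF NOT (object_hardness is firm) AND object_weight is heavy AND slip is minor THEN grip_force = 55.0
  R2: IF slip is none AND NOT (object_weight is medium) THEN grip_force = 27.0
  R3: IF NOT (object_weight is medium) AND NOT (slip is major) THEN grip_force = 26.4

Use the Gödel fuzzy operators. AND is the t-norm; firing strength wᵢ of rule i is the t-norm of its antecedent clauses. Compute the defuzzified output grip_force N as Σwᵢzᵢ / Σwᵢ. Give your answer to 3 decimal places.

36.026

R1 (z=55.0): ¬firm=1−0.52=0.48, heavy=0.15, minor=0.70; AND[min(a, b)] → w = 0.15
R2 (z=27.0): none=0.23, ¬medium=1−0.48=0.52; AND[min(a, b)] → w = 0.23
R3 (z=26.4): ¬medium=1−0.48=0.52, ¬major=1−0.92=0.08; AND[min(a, b)] → w = 0.08
Weighted average = (0.15·55.0 + 0.23·27.0 + 0.08·26.4) / (0.15 + 0.23 + 0.08)
  = 16.5720 / 0.4600 = 36.026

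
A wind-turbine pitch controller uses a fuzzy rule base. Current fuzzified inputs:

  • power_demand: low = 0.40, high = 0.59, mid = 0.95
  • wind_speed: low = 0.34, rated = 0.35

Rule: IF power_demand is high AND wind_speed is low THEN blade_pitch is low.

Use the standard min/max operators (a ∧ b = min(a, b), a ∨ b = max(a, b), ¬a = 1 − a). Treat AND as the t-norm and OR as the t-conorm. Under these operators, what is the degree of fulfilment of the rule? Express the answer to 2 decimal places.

firing strength: high=0.59, low=0.34; AND[min(a, b)] → w = 0.34

0.34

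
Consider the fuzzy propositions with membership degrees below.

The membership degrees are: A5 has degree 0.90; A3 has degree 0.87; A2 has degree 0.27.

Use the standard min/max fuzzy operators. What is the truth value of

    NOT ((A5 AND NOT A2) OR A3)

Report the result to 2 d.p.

NOT A2 = 1 − 0.27 = 0.73
A5 AND NOT A2 = min(a, b) on (0.90, 0.73) = 0.73
(A5 AND NOT A2) OR A3 = max(a, b) on (0.73, 0.87) = 0.87
NOT ((A5 AND NOT A2) OR A3) = 1 − 0.87 = 0.13

0.13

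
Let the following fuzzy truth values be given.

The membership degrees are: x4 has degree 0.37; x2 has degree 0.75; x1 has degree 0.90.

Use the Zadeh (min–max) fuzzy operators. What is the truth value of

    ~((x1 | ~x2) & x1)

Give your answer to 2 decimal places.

~x2 = 1 − 0.75 = 0.25
x1 | ~x2 = max(a, b) on (0.90, 0.25) = 0.90
(x1 | ~x2) & x1 = min(a, b) on (0.90, 0.90) = 0.90
~((x1 | ~x2) & x1) = 1 − 0.90 = 0.10

0.10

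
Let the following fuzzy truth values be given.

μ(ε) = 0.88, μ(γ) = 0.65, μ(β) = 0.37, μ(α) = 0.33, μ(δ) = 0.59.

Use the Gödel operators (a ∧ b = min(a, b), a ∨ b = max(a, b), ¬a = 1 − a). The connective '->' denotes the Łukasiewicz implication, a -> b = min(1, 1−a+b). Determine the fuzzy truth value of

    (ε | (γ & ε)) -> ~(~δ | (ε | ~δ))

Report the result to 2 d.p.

0.24

γ & ε = min(a, b) on (0.65, 0.88) = 0.65
ε | (γ & ε) = max(a, b) on (0.88, 0.65) = 0.88
~δ = 1 − 0.59 = 0.41
~δ = 1 − 0.59 = 0.41
ε | ~δ = max(a, b) on (0.88, 0.41) = 0.88
~δ | (ε | ~δ) = max(a, b) on (0.41, 0.88) = 0.88
~(~δ | (ε | ~δ)) = 1 − 0.88 = 0.12
(ε | (γ & ε)) -> ~(~δ | (ε | ~δ))  [Łukasiewicz: min(1, 1−a+b)] with a=0.88, b=0.12 → 0.24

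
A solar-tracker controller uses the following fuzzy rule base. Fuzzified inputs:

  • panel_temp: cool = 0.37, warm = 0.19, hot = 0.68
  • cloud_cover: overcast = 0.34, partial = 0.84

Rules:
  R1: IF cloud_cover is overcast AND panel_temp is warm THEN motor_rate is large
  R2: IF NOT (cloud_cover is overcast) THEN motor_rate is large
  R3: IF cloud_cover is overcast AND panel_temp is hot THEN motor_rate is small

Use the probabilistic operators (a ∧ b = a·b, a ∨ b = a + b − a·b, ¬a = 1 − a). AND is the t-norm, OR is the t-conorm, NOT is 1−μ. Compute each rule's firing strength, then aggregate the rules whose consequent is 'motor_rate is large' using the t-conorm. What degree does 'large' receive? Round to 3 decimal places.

R1: overcast=0.34, warm=0.19; AND[a·b] → w = 0.0646
R2: ¬overcast=1−0.34=0.66 → w = 0.6600
R3: overcast=0.34, hot=0.68; AND[a·b] → w = 0.2312
Rules with consequent 'large': {R1, R2} → strengths 0.0646, 0.6600
Aggregate via t-conorm [a + b − a·b]: 0.6820

0.682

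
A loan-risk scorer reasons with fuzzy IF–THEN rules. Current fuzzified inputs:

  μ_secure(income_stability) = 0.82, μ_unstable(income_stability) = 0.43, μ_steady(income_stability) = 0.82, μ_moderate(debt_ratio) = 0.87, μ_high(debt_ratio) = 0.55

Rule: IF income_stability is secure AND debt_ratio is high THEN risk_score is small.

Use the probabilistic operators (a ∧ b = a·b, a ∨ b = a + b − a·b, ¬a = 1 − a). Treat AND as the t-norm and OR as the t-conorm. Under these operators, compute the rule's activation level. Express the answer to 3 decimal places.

0.451

firing strength: secure=0.82, high=0.55; AND[a·b] → w = 0.4510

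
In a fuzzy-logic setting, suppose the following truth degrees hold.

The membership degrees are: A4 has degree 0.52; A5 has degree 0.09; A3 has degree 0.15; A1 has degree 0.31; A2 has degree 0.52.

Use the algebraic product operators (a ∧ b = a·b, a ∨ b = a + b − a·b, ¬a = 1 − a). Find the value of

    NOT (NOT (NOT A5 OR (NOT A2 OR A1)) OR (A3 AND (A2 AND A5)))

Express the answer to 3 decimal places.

NOT A5 = 1 − 0.0900 = 0.9100
NOT A2 = 1 − 0.5200 = 0.4800
NOT A2 OR A1 = a + b − a·b on (0.4800, 0.3100) = 0.6412
NOT A5 OR (NOT A2 OR A1) = a + b − a·b on (0.9100, 0.6412) = 0.9677
NOT (NOT A5 OR (NOT A2 OR A1)) = 1 − 0.9677 = 0.0323
A2 AND A5 = a·b on (0.5200, 0.0900) = 0.0468
A3 AND (A2 AND A5) = a·b on (0.1500, 0.0468) = 0.0070
NOT (NOT A5 OR (NOT A2 OR A1)) OR (A3 AND (A2 AND A5)) = a + b − a·b on (0.0323, 0.0070) = 0.0391
NOT (NOT (NOT A5 OR (NOT A2 OR A1)) OR (A3 AND (A2 AND A5))) = 1 − 0.0391 = 0.9609

0.961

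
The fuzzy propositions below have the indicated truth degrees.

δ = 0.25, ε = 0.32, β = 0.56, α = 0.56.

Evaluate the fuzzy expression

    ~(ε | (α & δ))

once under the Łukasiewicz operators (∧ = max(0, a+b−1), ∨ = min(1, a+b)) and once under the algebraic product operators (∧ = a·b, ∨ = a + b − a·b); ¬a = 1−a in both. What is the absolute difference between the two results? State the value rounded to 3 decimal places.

Under Łukasiewicz:
  α & δ = max(0, a+b−1) on (0.56, 0.25) = 0.00
  ε | (α & δ) = min(1, a+b) on (0.32, 0.00) = 0.32
  ~(ε | (α & δ)) = 1 − 0.32 = 0.68
  → value = 0.6800
Under algebraic product:
  α & δ = a·b on (0.5600, 0.2500) = 0.1400
  ε | (α & δ) = a + b − a·b on (0.3200, 0.1400) = 0.4152
  ~(ε | (α & δ)) = 1 − 0.4152 = 0.5848
  → value = 0.5848
|0.6800 − 0.5848| = 0.095

0.095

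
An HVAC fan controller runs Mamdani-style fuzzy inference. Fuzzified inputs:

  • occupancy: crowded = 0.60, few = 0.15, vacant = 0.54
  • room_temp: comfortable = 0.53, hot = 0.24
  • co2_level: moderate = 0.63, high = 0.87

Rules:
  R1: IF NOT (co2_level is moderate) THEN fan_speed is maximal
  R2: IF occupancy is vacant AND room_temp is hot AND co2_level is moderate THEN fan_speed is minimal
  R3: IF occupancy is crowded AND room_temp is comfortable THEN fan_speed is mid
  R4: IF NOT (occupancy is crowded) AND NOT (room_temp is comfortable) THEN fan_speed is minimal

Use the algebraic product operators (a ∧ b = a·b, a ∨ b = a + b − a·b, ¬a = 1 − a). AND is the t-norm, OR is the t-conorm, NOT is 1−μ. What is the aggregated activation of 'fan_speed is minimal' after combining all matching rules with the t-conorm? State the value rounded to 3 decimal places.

0.254

R1: ¬moderate=1−0.63=0.37 → w = 0.3700
R2: vacant=0.54, hot=0.24, moderate=0.63; AND[a·b] → w = 0.0816
R3: crowded=0.60, comfortable=0.53; AND[a·b] → w = 0.3180
R4: ¬crowded=1−0.60=0.40, ¬comfortable=1−0.53=0.47; AND[a·b] → w = 0.1880
Rules with consequent 'minimal': {R2, R4} → strengths 0.0816, 0.1880
Aggregate via t-conorm [a + b − a·b]: 0.2543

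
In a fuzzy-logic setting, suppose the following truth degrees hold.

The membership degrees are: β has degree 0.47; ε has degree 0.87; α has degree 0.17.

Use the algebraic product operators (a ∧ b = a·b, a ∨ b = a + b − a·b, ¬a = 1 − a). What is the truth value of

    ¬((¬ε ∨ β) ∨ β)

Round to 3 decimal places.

0.244

¬ε = 1 − 0.8700 = 0.1300
¬ε ∨ β = a + b − a·b on (0.1300, 0.4700) = 0.5389
(¬ε ∨ β) ∨ β = a + b − a·b on (0.5389, 0.4700) = 0.7556
¬((¬ε ∨ β) ∨ β) = 1 − 0.7556 = 0.2444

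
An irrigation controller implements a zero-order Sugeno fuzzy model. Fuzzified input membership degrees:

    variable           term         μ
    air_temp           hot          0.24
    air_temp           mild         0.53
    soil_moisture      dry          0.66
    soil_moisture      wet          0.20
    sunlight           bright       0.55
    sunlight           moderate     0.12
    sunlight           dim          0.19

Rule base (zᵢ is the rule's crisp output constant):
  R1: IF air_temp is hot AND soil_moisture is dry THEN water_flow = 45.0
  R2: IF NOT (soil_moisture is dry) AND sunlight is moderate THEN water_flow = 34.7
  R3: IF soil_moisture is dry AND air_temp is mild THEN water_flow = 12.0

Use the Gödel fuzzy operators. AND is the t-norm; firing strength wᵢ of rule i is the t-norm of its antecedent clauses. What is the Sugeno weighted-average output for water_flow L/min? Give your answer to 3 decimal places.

R1 (z=45.0): hot=0.24, dry=0.66; AND[min(a, b)] → w = 0.24
R2 (z=34.7): ¬dry=1−0.66=0.34, moderate=0.12; AND[min(a, b)] → w = 0.12
R3 (z=12.0): dry=0.66, mild=0.53; AND[min(a, b)] → w = 0.53
Weighted average = (0.24·45.0 + 0.12·34.7 + 0.53·12.0) / (0.24 + 0.12 + 0.53)
  = 21.3240 / 0.8900 = 23.960

23.960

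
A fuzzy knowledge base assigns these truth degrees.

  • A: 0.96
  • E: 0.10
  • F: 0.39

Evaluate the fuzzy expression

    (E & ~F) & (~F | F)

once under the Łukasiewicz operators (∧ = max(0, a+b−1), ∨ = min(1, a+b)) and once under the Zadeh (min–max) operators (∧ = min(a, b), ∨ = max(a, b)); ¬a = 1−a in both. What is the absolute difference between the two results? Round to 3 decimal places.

Under Łukasiewicz:
  ~F = 1 − 0.39 = 0.61
  E & ~F = max(0, a+b−1) on (0.10, 0.61) = 0.00
  ~F = 1 − 0.39 = 0.61
  ~F | F = min(1, a+b) on (0.61, 0.39) = 1.00
  (E & ~F) & (~F | F) = max(0, a+b−1) on (0.00, 1.00) = 0.00
  → value = 0.0000
Under Zadeh (min–max):
  ~F = 1 − 0.39 = 0.61
  E & ~F = min(a, b) on (0.10, 0.61) = 0.10
  ~F = 1 − 0.39 = 0.61
  ~F | F = max(a, b) on (0.61, 0.39) = 0.61
  (E & ~F) & (~F | F) = min(a, b) on (0.10, 0.61) = 0.10
  → value = 0.1000
|0.0000 − 0.1000| = 0.100

0.100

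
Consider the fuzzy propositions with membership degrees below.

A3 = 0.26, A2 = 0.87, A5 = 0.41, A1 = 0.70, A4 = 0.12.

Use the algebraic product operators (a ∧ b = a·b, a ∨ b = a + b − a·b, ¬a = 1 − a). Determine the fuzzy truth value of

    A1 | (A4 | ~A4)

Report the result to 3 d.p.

~A4 = 1 − 0.1200 = 0.8800
A4 | ~A4 = a + b − a·b on (0.1200, 0.8800) = 0.8944
A1 | (A4 | ~A4) = a + b − a·b on (0.7000, 0.8944) = 0.9683

0.968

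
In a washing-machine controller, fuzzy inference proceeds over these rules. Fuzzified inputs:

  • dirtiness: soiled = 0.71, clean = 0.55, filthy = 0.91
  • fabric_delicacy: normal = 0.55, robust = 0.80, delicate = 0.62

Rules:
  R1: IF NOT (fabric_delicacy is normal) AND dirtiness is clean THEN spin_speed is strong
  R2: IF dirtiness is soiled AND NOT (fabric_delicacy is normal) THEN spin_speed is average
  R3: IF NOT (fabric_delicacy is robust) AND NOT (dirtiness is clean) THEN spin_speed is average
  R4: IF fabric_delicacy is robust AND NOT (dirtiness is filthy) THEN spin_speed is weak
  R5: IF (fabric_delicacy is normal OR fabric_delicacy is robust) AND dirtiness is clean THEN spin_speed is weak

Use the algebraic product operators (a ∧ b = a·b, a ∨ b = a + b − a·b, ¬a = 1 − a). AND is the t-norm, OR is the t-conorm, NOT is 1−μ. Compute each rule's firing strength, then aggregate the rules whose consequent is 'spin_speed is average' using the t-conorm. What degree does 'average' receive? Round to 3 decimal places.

R1: ¬normal=1−0.55=0.45, clean=0.55; AND[a·b] → w = 0.2475
R2: soiled=0.71, ¬normal=1−0.55=0.45; AND[a·b] → w = 0.3195
R3: ¬robust=1−0.80=0.20, ¬clean=1−0.55=0.45; AND[a·b] → w = 0.0900
R4: robust=0.80, ¬filthy=1−0.91=0.09; AND[a·b] → w = 0.0720
R5: (normal=0.55 OR robust=0.80) = 0.9100; AND[a·b] with clean=0.55 → w = 0.5005
Rules with consequent 'average': {R2, R3} → strengths 0.3195, 0.0900
Aggregate via t-conorm [a + b − a·b]: 0.3807

0.381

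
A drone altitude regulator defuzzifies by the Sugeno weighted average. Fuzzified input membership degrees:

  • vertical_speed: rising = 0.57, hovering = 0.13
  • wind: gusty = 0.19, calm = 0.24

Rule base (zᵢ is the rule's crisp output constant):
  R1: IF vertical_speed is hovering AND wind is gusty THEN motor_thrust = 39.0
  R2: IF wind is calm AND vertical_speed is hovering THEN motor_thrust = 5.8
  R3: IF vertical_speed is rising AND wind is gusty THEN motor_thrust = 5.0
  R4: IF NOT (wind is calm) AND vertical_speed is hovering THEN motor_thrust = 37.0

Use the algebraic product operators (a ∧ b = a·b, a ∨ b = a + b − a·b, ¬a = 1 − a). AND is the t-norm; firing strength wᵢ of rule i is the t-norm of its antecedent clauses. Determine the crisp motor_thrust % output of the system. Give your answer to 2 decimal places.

R1 (z=39.0): hovering=0.13, gusty=0.19; AND[a·b] → w = 0.0247
R2 (z=5.8): calm=0.24, hovering=0.13; AND[a·b] → w = 0.0312
R3 (z=5.0): rising=0.57, gusty=0.19; AND[a·b] → w = 0.1083
R4 (z=37.0): ¬calm=1−0.24=0.76, hovering=0.13; AND[a·b] → w = 0.0988
Weighted average = (0.0247·39.0 + 0.0312·5.8 + 0.1083·5.0 + 0.0988·37.0) / (0.0247 + 0.0312 + 0.1083 + 0.0988)
  = 5.3414 / 0.2630 = 20.31

20.31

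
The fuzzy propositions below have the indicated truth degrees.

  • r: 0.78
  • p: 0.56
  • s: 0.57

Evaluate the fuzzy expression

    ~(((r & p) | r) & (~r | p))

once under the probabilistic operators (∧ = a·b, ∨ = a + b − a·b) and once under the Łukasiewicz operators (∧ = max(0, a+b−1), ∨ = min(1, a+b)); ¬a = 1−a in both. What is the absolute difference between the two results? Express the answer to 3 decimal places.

Under probabilistic:
  r & p = a·b on (0.7800, 0.5600) = 0.4368
  (r & p) | r = a + b − a·b on (0.4368, 0.7800) = 0.8761
  ~r = 1 − 0.7800 = 0.2200
  ~r | p = a + b − a·b on (0.2200, 0.5600) = 0.6568
  ((r & p) | r) & (~r | p) = a·b on (0.8761, 0.6568) = 0.5754
  ~(((r & p) | r) & (~r | p)) = 1 − 0.5754 = 0.4246
  → value = 0.4246
Under Łukasiewicz:
  r & p = max(0, a+b−1) on (0.78, 0.56) = 0.34
  (r & p) | r = min(1, a+b) on (0.34, 0.78) = 1.00
  ~r = 1 − 0.78 = 0.22
  ~r | p = min(1, a+b) on (0.22, 0.56) = 0.78
  ((r & p) | r) & (~r | p) = max(0, a+b−1) on (1.00, 0.78) = 0.78
  ~(((r & p) | r) & (~r | p)) = 1 − 0.78 = 0.22
  → value = 0.2200
|0.4246 − 0.2200| = 0.205

0.205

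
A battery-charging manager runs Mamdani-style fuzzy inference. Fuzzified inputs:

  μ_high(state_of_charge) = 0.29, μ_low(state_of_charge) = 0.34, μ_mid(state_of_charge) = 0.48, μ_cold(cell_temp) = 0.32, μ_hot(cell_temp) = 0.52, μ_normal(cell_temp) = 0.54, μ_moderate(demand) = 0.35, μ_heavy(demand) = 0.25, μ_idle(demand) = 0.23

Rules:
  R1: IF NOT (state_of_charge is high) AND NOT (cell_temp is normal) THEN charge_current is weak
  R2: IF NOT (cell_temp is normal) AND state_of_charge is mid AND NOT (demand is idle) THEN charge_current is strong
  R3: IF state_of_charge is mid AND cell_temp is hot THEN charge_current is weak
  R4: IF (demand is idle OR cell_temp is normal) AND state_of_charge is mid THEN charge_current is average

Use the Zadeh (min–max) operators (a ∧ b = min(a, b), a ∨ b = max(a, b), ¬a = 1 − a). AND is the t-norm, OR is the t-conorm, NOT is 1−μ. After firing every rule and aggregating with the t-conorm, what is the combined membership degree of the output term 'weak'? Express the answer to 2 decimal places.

R1: ¬high=1−0.29=0.71, ¬normal=1−0.54=0.46; AND[min(a, b)] → w = 0.46
R2: ¬normal=1−0.54=0.46, mid=0.48, ¬idle=1−0.23=0.77; AND[min(a, b)] → w = 0.46
R3: mid=0.48, hot=0.52; AND[min(a, b)] → w = 0.48
R4: (idle=0.23 OR normal=0.54) = 0.54; AND[min(a, b)] with mid=0.48 → w = 0.48
Rules with consequent 'weak': {R1, R3} → strengths 0.46, 0.48
Aggregate via t-conorm [max(a, b)]: 0.48

0.48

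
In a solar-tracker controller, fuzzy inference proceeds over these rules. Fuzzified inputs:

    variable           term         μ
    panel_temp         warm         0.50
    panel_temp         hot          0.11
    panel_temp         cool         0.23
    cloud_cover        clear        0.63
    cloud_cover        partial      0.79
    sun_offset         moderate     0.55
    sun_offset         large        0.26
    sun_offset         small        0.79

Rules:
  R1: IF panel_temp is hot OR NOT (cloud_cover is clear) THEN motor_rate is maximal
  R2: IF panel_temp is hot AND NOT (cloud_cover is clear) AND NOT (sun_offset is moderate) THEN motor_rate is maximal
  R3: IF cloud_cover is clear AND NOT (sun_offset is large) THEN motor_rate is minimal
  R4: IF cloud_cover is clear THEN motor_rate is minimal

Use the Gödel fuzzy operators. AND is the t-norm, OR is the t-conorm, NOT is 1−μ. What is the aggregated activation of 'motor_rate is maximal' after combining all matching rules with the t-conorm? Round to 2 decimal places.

R1: hot=0.11, ¬clear=1−0.63=0.37; OR[max(a, b)] → w = 0.37
R2: hot=0.11, ¬clear=1−0.63=0.37, ¬moderate=1−0.55=0.45; AND[min(a, b)] → w = 0.11
R3: clear=0.63, ¬large=1−0.26=0.74; AND[min(a, b)] → w = 0.63
R4: clear=0.63 → w = 0.63
Rules with consequent 'maximal': {R1, R2} → strengths 0.37, 0.11
Aggregate via t-conorm [max(a, b)]: 0.37

0.37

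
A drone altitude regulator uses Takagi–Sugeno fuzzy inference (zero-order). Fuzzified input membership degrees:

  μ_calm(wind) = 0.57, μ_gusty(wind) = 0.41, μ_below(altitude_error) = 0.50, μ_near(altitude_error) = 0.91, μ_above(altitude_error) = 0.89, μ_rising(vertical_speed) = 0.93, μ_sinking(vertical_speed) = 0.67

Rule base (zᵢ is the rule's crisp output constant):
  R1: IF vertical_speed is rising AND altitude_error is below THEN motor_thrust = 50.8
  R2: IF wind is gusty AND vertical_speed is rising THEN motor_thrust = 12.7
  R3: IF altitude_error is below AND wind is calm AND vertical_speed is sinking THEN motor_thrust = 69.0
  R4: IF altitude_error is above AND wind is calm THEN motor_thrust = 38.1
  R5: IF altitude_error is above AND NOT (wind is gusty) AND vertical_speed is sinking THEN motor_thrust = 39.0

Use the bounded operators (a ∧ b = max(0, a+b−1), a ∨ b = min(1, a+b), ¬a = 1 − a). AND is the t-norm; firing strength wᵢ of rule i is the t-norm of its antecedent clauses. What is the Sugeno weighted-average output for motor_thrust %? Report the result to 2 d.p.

35.90

R1 (z=50.8): rising=0.93, below=0.50; AND[max(0, a+b−1)] → w = 0.43
R2 (z=12.7): gusty=0.41, rising=0.93; AND[max(0, a+b−1)] → w = 0.34
R3 (z=69.0): below=0.50, calm=0.57, sinking=0.67; AND[max(0, a+b−1)] → w = 0.00
R4 (z=38.1): above=0.89, calm=0.57; AND[max(0, a+b−1)] → w = 0.46
R5 (z=39.0): above=0.89, ¬gusty=1−0.41=0.59, sinking=0.67; AND[max(0, a+b−1)] → w = 0.15
Weighted average = (0.43·50.8 + 0.34·12.7 + 0.00·69.0 + 0.46·38.1 + 0.15·39.0) / (0.43 + 0.34 + 0.00 + 0.46 + 0.15)
  = 49.5380 / 1.3800 = 35.90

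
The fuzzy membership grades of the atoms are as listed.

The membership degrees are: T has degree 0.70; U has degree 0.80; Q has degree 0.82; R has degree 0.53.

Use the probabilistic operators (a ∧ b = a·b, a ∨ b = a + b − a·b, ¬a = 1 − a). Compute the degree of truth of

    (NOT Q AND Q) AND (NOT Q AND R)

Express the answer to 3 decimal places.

0.014

NOT Q = 1 − 0.8200 = 0.1800
NOT Q AND Q = a·b on (0.1800, 0.8200) = 0.1476
NOT Q = 1 − 0.8200 = 0.1800
NOT Q AND R = a·b on (0.1800, 0.5300) = 0.0954
(NOT Q AND Q) AND (NOT Q AND R) = a·b on (0.1476, 0.0954) = 0.0141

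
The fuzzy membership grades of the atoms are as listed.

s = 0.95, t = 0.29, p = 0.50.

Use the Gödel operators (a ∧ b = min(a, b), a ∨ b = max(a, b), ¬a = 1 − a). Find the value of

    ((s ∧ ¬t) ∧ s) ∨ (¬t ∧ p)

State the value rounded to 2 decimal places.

¬t = 1 − 0.29 = 0.71
s ∧ ¬t = min(a, b) on (0.95, 0.71) = 0.71
(s ∧ ¬t) ∧ s = min(a, b) on (0.71, 0.95) = 0.71
¬t = 1 − 0.29 = 0.71
¬t ∧ p = min(a, b) on (0.71, 0.50) = 0.50
((s ∧ ¬t) ∧ s) ∨ (¬t ∧ p) = max(a, b) on (0.71, 0.50) = 0.71

0.71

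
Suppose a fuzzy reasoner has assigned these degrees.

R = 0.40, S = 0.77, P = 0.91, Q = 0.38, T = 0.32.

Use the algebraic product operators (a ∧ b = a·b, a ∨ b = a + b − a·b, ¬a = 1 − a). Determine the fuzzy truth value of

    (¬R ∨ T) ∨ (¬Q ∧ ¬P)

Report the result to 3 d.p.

0.743

¬R = 1 − 0.4000 = 0.6000
¬R ∨ T = a + b − a·b on (0.6000, 0.3200) = 0.7280
¬Q = 1 − 0.3800 = 0.6200
¬P = 1 − 0.9100 = 0.0900
¬Q ∧ ¬P = a·b on (0.6200, 0.0900) = 0.0558
(¬R ∨ T) ∨ (¬Q ∧ ¬P) = a + b − a·b on (0.7280, 0.0558) = 0.7432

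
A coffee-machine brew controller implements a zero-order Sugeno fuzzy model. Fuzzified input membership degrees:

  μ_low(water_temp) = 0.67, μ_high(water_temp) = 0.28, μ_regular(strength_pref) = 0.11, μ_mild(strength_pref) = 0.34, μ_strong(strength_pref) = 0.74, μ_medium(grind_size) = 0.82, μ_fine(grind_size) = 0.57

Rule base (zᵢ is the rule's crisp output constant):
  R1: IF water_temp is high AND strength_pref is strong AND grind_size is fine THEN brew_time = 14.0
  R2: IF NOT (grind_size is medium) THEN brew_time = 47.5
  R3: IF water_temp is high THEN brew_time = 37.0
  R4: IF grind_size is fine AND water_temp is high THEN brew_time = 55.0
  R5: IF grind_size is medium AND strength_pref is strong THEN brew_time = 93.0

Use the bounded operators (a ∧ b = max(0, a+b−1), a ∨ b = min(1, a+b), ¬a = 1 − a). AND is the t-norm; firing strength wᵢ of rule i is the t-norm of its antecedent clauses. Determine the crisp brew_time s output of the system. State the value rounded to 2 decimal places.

R1 (z=14.0): high=0.28, strong=0.74, fine=0.57; AND[max(0, a+b−1)] → w = 0.00
R2 (z=47.5): ¬medium=1−0.82=0.18 → w = 0.18
R3 (z=37.0): high=0.28 → w = 0.28
R4 (z=55.0): fine=0.57, high=0.28; AND[max(0, a+b−1)] → w = 0.00
R5 (z=93.0): medium=0.82, strong=0.74; AND[max(0, a+b−1)] → w = 0.56
Weighted average = (0.00·14.0 + 0.18·47.5 + 0.28·37.0 + 0.00·55.0 + 0.56·93.0) / (0.00 + 0.18 + 0.28 + 0.00 + 0.56)
  = 70.9900 / 1.0200 = 69.60

69.60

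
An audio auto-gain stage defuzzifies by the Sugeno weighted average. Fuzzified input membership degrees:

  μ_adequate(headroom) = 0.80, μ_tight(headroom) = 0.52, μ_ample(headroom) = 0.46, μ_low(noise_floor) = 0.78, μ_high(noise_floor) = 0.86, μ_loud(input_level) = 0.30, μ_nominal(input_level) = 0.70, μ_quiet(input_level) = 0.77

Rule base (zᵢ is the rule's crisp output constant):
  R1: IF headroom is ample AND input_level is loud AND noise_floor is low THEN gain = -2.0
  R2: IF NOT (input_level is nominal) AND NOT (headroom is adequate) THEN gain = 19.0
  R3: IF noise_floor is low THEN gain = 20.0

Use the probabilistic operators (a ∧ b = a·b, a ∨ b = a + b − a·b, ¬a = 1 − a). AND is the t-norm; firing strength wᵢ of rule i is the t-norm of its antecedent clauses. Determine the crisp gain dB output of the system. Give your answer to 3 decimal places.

R1 (z=-2.0): ample=0.46, loud=0.30, low=0.78; AND[a·b] → w = 0.1076
R2 (z=19.0): ¬nominal=1−0.70=0.30, ¬adequate=1−0.80=0.20; AND[a·b] → w = 0.0600
R3 (z=20.0): low=0.78 → w = 0.7800
Weighted average = (0.1076·-2.0 + 0.0600·19.0 + 0.7800·20.0) / (0.1076 + 0.0600 + 0.7800)
  = 16.5247 / 0.9476 = 17.438

17.438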